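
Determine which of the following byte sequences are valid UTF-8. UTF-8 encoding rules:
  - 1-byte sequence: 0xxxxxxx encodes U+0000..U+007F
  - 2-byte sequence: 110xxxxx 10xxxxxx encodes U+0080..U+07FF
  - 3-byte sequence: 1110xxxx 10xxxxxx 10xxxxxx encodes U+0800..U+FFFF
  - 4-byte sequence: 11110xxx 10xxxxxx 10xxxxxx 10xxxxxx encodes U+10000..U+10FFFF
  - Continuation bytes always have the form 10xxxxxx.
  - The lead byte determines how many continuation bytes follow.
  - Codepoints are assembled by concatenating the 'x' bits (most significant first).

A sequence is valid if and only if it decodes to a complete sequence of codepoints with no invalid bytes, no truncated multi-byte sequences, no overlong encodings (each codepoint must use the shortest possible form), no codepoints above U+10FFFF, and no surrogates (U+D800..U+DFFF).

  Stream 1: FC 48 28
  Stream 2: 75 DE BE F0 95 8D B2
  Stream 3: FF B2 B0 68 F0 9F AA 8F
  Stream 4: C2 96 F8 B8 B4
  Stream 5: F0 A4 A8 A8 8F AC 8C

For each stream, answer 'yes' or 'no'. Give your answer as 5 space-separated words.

Answer: no yes no no no

Derivation:
Stream 1: error at byte offset 0. INVALID
Stream 2: decodes cleanly. VALID
Stream 3: error at byte offset 0. INVALID
Stream 4: error at byte offset 2. INVALID
Stream 5: error at byte offset 4. INVALID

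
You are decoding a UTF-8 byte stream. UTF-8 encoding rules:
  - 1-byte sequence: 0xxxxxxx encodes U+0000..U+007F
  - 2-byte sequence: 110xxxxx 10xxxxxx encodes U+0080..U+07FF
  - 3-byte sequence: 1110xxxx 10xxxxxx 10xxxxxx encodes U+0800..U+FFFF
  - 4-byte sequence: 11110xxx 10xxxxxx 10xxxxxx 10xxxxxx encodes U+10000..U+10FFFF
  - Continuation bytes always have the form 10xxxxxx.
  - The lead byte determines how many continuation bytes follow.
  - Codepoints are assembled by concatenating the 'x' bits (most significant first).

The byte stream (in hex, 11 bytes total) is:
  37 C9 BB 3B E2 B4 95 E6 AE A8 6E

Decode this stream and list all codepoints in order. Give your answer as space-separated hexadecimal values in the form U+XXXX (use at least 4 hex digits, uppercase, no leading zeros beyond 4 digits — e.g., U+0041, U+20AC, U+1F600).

Answer: U+0037 U+027B U+003B U+2D15 U+6BA8 U+006E

Derivation:
Byte[0]=37: 1-byte ASCII. cp=U+0037
Byte[1]=C9: 2-byte lead, need 1 cont bytes. acc=0x9
Byte[2]=BB: continuation. acc=(acc<<6)|0x3B=0x27B
Completed: cp=U+027B (starts at byte 1)
Byte[3]=3B: 1-byte ASCII. cp=U+003B
Byte[4]=E2: 3-byte lead, need 2 cont bytes. acc=0x2
Byte[5]=B4: continuation. acc=(acc<<6)|0x34=0xB4
Byte[6]=95: continuation. acc=(acc<<6)|0x15=0x2D15
Completed: cp=U+2D15 (starts at byte 4)
Byte[7]=E6: 3-byte lead, need 2 cont bytes. acc=0x6
Byte[8]=AE: continuation. acc=(acc<<6)|0x2E=0x1AE
Byte[9]=A8: continuation. acc=(acc<<6)|0x28=0x6BA8
Completed: cp=U+6BA8 (starts at byte 7)
Byte[10]=6E: 1-byte ASCII. cp=U+006E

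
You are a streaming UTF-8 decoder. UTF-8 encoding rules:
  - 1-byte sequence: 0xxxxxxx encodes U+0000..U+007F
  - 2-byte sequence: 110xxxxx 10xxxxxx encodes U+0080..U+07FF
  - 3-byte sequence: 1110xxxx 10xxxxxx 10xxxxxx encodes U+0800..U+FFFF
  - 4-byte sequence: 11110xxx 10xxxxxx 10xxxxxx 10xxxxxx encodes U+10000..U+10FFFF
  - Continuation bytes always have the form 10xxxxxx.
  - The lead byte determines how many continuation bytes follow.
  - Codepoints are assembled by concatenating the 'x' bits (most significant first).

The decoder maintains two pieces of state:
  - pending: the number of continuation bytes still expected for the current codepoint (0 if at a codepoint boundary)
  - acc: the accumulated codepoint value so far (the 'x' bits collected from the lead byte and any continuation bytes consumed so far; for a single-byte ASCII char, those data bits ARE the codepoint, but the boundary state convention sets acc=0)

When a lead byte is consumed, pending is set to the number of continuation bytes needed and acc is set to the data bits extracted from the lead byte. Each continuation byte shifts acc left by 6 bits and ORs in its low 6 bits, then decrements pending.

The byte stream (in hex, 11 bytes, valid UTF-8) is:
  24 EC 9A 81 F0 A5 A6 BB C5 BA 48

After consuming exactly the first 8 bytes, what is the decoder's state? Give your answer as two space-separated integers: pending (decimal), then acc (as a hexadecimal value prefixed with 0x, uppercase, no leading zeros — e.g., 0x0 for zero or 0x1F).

Byte[0]=24: 1-byte. pending=0, acc=0x0
Byte[1]=EC: 3-byte lead. pending=2, acc=0xC
Byte[2]=9A: continuation. acc=(acc<<6)|0x1A=0x31A, pending=1
Byte[3]=81: continuation. acc=(acc<<6)|0x01=0xC681, pending=0
Byte[4]=F0: 4-byte lead. pending=3, acc=0x0
Byte[5]=A5: continuation. acc=(acc<<6)|0x25=0x25, pending=2
Byte[6]=A6: continuation. acc=(acc<<6)|0x26=0x966, pending=1
Byte[7]=BB: continuation. acc=(acc<<6)|0x3B=0x259BB, pending=0

Answer: 0 0x259BB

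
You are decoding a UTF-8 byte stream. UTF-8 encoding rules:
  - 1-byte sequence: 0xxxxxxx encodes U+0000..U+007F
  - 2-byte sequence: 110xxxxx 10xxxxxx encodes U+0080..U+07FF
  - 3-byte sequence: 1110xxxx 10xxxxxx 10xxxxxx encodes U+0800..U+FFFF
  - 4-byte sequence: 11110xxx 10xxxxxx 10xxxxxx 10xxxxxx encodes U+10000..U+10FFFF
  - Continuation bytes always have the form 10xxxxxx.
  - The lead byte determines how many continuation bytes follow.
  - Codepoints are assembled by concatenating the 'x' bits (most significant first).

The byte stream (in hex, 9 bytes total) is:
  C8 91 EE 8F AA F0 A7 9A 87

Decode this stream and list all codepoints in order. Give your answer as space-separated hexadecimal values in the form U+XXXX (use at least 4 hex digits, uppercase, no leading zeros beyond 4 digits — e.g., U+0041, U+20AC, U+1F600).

Answer: U+0211 U+E3EA U+27687

Derivation:
Byte[0]=C8: 2-byte lead, need 1 cont bytes. acc=0x8
Byte[1]=91: continuation. acc=(acc<<6)|0x11=0x211
Completed: cp=U+0211 (starts at byte 0)
Byte[2]=EE: 3-byte lead, need 2 cont bytes. acc=0xE
Byte[3]=8F: continuation. acc=(acc<<6)|0x0F=0x38F
Byte[4]=AA: continuation. acc=(acc<<6)|0x2A=0xE3EA
Completed: cp=U+E3EA (starts at byte 2)
Byte[5]=F0: 4-byte lead, need 3 cont bytes. acc=0x0
Byte[6]=A7: continuation. acc=(acc<<6)|0x27=0x27
Byte[7]=9A: continuation. acc=(acc<<6)|0x1A=0x9DA
Byte[8]=87: continuation. acc=(acc<<6)|0x07=0x27687
Completed: cp=U+27687 (starts at byte 5)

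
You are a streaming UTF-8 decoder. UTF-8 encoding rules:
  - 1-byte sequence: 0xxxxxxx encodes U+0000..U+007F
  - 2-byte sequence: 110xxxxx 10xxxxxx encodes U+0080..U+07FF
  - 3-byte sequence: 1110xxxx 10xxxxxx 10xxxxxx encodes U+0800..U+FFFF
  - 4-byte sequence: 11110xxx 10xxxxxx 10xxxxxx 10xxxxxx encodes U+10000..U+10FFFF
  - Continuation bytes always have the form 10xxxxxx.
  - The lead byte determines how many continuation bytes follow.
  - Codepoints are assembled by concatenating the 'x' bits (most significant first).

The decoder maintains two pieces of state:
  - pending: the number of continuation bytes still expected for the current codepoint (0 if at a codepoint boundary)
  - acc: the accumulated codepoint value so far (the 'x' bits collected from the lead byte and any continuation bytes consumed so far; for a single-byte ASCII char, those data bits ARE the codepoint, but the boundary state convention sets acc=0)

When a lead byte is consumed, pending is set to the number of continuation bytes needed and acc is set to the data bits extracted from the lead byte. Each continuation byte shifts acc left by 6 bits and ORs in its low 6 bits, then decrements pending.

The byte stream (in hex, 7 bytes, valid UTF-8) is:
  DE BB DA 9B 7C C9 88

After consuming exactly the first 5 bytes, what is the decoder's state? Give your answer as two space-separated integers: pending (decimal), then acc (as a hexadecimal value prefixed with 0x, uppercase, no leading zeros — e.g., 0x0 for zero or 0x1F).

Byte[0]=DE: 2-byte lead. pending=1, acc=0x1E
Byte[1]=BB: continuation. acc=(acc<<6)|0x3B=0x7BB, pending=0
Byte[2]=DA: 2-byte lead. pending=1, acc=0x1A
Byte[3]=9B: continuation. acc=(acc<<6)|0x1B=0x69B, pending=0
Byte[4]=7C: 1-byte. pending=0, acc=0x0

Answer: 0 0x0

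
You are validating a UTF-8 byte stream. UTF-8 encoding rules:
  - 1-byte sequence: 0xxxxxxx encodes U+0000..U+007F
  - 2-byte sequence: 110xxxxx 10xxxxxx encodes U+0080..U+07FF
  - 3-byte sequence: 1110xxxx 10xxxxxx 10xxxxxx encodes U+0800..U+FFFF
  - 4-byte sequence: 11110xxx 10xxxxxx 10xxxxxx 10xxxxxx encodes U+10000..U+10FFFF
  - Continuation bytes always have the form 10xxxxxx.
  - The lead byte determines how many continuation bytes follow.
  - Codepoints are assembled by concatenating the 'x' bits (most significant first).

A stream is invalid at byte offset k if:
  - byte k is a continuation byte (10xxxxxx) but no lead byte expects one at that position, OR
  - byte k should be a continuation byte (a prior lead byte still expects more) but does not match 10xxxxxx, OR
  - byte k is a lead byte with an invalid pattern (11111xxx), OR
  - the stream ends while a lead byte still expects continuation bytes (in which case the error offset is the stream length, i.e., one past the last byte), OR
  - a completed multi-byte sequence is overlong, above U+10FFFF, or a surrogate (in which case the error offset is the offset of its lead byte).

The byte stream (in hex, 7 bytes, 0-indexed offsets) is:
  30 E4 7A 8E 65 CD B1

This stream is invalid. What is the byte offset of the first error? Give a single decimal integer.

Byte[0]=30: 1-byte ASCII. cp=U+0030
Byte[1]=E4: 3-byte lead, need 2 cont bytes. acc=0x4
Byte[2]=7A: expected 10xxxxxx continuation. INVALID

Answer: 2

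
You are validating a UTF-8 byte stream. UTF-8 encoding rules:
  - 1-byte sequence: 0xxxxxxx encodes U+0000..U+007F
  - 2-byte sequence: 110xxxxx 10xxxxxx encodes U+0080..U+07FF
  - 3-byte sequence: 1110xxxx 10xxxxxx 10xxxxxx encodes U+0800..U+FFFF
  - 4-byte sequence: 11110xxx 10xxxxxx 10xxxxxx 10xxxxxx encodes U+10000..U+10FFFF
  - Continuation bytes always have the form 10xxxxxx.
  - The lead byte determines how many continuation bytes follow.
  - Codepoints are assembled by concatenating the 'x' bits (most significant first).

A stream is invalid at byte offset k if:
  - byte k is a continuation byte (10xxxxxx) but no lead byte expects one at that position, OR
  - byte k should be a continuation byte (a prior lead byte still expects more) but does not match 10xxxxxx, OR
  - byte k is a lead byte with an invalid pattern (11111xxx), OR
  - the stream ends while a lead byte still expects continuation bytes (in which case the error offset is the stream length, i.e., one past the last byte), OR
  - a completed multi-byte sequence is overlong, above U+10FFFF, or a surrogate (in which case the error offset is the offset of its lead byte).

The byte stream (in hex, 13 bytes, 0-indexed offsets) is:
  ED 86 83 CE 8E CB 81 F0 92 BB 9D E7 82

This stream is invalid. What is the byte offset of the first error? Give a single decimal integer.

Byte[0]=ED: 3-byte lead, need 2 cont bytes. acc=0xD
Byte[1]=86: continuation. acc=(acc<<6)|0x06=0x346
Byte[2]=83: continuation. acc=(acc<<6)|0x03=0xD183
Completed: cp=U+D183 (starts at byte 0)
Byte[3]=CE: 2-byte lead, need 1 cont bytes. acc=0xE
Byte[4]=8E: continuation. acc=(acc<<6)|0x0E=0x38E
Completed: cp=U+038E (starts at byte 3)
Byte[5]=CB: 2-byte lead, need 1 cont bytes. acc=0xB
Byte[6]=81: continuation. acc=(acc<<6)|0x01=0x2C1
Completed: cp=U+02C1 (starts at byte 5)
Byte[7]=F0: 4-byte lead, need 3 cont bytes. acc=0x0
Byte[8]=92: continuation. acc=(acc<<6)|0x12=0x12
Byte[9]=BB: continuation. acc=(acc<<6)|0x3B=0x4BB
Byte[10]=9D: continuation. acc=(acc<<6)|0x1D=0x12EDD
Completed: cp=U+12EDD (starts at byte 7)
Byte[11]=E7: 3-byte lead, need 2 cont bytes. acc=0x7
Byte[12]=82: continuation. acc=(acc<<6)|0x02=0x1C2
Byte[13]: stream ended, expected continuation. INVALID

Answer: 13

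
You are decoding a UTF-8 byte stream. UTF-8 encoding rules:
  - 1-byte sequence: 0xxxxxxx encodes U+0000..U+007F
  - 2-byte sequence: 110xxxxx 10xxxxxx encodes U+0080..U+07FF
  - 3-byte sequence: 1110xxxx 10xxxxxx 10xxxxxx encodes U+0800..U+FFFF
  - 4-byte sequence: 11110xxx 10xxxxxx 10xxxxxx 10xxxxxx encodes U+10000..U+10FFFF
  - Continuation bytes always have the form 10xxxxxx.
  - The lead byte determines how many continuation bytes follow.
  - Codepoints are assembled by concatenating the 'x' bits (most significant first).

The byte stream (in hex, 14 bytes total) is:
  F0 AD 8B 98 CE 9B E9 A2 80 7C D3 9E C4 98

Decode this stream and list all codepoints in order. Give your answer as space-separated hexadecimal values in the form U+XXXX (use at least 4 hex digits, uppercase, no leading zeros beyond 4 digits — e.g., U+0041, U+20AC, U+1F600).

Answer: U+2D2D8 U+039B U+9880 U+007C U+04DE U+0118

Derivation:
Byte[0]=F0: 4-byte lead, need 3 cont bytes. acc=0x0
Byte[1]=AD: continuation. acc=(acc<<6)|0x2D=0x2D
Byte[2]=8B: continuation. acc=(acc<<6)|0x0B=0xB4B
Byte[3]=98: continuation. acc=(acc<<6)|0x18=0x2D2D8
Completed: cp=U+2D2D8 (starts at byte 0)
Byte[4]=CE: 2-byte lead, need 1 cont bytes. acc=0xE
Byte[5]=9B: continuation. acc=(acc<<6)|0x1B=0x39B
Completed: cp=U+039B (starts at byte 4)
Byte[6]=E9: 3-byte lead, need 2 cont bytes. acc=0x9
Byte[7]=A2: continuation. acc=(acc<<6)|0x22=0x262
Byte[8]=80: continuation. acc=(acc<<6)|0x00=0x9880
Completed: cp=U+9880 (starts at byte 6)
Byte[9]=7C: 1-byte ASCII. cp=U+007C
Byte[10]=D3: 2-byte lead, need 1 cont bytes. acc=0x13
Byte[11]=9E: continuation. acc=(acc<<6)|0x1E=0x4DE
Completed: cp=U+04DE (starts at byte 10)
Byte[12]=C4: 2-byte lead, need 1 cont bytes. acc=0x4
Byte[13]=98: continuation. acc=(acc<<6)|0x18=0x118
Completed: cp=U+0118 (starts at byte 12)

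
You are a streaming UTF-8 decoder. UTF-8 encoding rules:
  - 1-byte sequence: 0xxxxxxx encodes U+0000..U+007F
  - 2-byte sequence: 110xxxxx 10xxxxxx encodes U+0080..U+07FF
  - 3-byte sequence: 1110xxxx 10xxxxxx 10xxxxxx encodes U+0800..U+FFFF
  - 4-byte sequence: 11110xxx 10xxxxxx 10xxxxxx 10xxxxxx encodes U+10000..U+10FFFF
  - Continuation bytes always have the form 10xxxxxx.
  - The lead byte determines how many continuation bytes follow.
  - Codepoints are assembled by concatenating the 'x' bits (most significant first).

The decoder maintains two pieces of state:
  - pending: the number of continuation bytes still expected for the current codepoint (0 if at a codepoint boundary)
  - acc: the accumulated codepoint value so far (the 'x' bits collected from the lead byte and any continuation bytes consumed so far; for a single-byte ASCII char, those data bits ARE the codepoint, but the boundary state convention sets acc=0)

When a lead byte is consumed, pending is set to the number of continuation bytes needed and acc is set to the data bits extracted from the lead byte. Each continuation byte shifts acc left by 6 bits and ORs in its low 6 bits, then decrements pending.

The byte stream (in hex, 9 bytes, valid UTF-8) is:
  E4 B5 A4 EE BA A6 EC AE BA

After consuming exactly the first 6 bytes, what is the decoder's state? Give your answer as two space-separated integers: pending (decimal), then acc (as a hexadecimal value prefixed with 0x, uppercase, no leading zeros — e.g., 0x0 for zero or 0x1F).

Byte[0]=E4: 3-byte lead. pending=2, acc=0x4
Byte[1]=B5: continuation. acc=(acc<<6)|0x35=0x135, pending=1
Byte[2]=A4: continuation. acc=(acc<<6)|0x24=0x4D64, pending=0
Byte[3]=EE: 3-byte lead. pending=2, acc=0xE
Byte[4]=BA: continuation. acc=(acc<<6)|0x3A=0x3BA, pending=1
Byte[5]=A6: continuation. acc=(acc<<6)|0x26=0xEEA6, pending=0

Answer: 0 0xEEA6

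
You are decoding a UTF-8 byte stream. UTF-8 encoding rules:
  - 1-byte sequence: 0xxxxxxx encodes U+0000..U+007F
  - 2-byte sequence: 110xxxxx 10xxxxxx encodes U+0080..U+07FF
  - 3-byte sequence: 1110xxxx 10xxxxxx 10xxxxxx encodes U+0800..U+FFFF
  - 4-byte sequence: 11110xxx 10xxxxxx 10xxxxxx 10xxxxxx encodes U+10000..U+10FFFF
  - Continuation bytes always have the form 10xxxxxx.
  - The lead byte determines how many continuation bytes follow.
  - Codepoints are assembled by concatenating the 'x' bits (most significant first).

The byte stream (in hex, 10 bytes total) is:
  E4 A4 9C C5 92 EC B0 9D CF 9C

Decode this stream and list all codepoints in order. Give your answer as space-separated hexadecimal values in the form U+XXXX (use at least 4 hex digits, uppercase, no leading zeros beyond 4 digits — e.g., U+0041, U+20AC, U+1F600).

Byte[0]=E4: 3-byte lead, need 2 cont bytes. acc=0x4
Byte[1]=A4: continuation. acc=(acc<<6)|0x24=0x124
Byte[2]=9C: continuation. acc=(acc<<6)|0x1C=0x491C
Completed: cp=U+491C (starts at byte 0)
Byte[3]=C5: 2-byte lead, need 1 cont bytes. acc=0x5
Byte[4]=92: continuation. acc=(acc<<6)|0x12=0x152
Completed: cp=U+0152 (starts at byte 3)
Byte[5]=EC: 3-byte lead, need 2 cont bytes. acc=0xC
Byte[6]=B0: continuation. acc=(acc<<6)|0x30=0x330
Byte[7]=9D: continuation. acc=(acc<<6)|0x1D=0xCC1D
Completed: cp=U+CC1D (starts at byte 5)
Byte[8]=CF: 2-byte lead, need 1 cont bytes. acc=0xF
Byte[9]=9C: continuation. acc=(acc<<6)|0x1C=0x3DC
Completed: cp=U+03DC (starts at byte 8)

Answer: U+491C U+0152 U+CC1D U+03DC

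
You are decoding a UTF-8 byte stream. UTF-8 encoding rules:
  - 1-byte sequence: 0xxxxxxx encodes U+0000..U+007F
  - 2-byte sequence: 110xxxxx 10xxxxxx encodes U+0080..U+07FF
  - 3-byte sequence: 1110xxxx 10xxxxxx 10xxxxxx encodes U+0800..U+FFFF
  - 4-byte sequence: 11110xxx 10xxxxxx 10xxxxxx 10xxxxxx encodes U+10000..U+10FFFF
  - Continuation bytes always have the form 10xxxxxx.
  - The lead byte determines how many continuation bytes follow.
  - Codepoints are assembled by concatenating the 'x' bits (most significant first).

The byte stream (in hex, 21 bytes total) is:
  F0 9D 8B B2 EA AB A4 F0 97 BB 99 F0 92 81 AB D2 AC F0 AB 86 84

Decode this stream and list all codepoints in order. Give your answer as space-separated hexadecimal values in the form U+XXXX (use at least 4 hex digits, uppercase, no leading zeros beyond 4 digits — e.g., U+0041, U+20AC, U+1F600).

Byte[0]=F0: 4-byte lead, need 3 cont bytes. acc=0x0
Byte[1]=9D: continuation. acc=(acc<<6)|0x1D=0x1D
Byte[2]=8B: continuation. acc=(acc<<6)|0x0B=0x74B
Byte[3]=B2: continuation. acc=(acc<<6)|0x32=0x1D2F2
Completed: cp=U+1D2F2 (starts at byte 0)
Byte[4]=EA: 3-byte lead, need 2 cont bytes. acc=0xA
Byte[5]=AB: continuation. acc=(acc<<6)|0x2B=0x2AB
Byte[6]=A4: continuation. acc=(acc<<6)|0x24=0xAAE4
Completed: cp=U+AAE4 (starts at byte 4)
Byte[7]=F0: 4-byte lead, need 3 cont bytes. acc=0x0
Byte[8]=97: continuation. acc=(acc<<6)|0x17=0x17
Byte[9]=BB: continuation. acc=(acc<<6)|0x3B=0x5FB
Byte[10]=99: continuation. acc=(acc<<6)|0x19=0x17ED9
Completed: cp=U+17ED9 (starts at byte 7)
Byte[11]=F0: 4-byte lead, need 3 cont bytes. acc=0x0
Byte[12]=92: continuation. acc=(acc<<6)|0x12=0x12
Byte[13]=81: continuation. acc=(acc<<6)|0x01=0x481
Byte[14]=AB: continuation. acc=(acc<<6)|0x2B=0x1206B
Completed: cp=U+1206B (starts at byte 11)
Byte[15]=D2: 2-byte lead, need 1 cont bytes. acc=0x12
Byte[16]=AC: continuation. acc=(acc<<6)|0x2C=0x4AC
Completed: cp=U+04AC (starts at byte 15)
Byte[17]=F0: 4-byte lead, need 3 cont bytes. acc=0x0
Byte[18]=AB: continuation. acc=(acc<<6)|0x2B=0x2B
Byte[19]=86: continuation. acc=(acc<<6)|0x06=0xAC6
Byte[20]=84: continuation. acc=(acc<<6)|0x04=0x2B184
Completed: cp=U+2B184 (starts at byte 17)

Answer: U+1D2F2 U+AAE4 U+17ED9 U+1206B U+04AC U+2B184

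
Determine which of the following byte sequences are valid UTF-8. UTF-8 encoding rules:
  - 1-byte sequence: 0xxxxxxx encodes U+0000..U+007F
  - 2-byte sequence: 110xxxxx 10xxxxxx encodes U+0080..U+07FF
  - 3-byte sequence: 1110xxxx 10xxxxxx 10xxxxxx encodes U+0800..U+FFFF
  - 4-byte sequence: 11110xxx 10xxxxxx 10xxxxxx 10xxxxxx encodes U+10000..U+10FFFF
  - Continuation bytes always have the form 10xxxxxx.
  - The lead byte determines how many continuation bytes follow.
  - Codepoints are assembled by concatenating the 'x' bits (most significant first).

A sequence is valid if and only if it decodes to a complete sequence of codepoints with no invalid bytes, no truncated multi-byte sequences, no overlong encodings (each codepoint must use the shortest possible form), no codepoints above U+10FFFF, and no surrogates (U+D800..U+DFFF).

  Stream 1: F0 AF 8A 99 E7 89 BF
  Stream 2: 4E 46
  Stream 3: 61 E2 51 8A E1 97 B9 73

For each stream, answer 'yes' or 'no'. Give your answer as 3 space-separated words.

Answer: yes yes no

Derivation:
Stream 1: decodes cleanly. VALID
Stream 2: decodes cleanly. VALID
Stream 3: error at byte offset 2. INVALID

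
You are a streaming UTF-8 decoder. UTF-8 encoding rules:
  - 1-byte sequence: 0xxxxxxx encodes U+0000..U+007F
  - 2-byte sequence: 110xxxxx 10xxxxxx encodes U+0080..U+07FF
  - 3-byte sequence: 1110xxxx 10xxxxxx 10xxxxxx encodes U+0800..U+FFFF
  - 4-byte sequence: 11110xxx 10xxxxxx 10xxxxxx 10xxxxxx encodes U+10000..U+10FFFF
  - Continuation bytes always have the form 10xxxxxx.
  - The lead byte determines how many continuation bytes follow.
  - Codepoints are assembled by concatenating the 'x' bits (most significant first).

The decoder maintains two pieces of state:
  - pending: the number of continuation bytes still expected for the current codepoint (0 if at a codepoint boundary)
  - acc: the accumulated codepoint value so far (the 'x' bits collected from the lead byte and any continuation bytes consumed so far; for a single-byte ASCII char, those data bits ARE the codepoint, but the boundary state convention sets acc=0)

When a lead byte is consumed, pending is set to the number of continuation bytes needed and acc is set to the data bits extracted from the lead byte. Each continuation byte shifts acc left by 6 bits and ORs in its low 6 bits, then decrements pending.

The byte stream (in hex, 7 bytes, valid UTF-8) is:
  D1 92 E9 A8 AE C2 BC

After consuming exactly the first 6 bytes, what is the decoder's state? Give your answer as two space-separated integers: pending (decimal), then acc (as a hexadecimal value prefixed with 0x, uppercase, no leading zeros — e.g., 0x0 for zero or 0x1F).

Byte[0]=D1: 2-byte lead. pending=1, acc=0x11
Byte[1]=92: continuation. acc=(acc<<6)|0x12=0x452, pending=0
Byte[2]=E9: 3-byte lead. pending=2, acc=0x9
Byte[3]=A8: continuation. acc=(acc<<6)|0x28=0x268, pending=1
Byte[4]=AE: continuation. acc=(acc<<6)|0x2E=0x9A2E, pending=0
Byte[5]=C2: 2-byte lead. pending=1, acc=0x2

Answer: 1 0x2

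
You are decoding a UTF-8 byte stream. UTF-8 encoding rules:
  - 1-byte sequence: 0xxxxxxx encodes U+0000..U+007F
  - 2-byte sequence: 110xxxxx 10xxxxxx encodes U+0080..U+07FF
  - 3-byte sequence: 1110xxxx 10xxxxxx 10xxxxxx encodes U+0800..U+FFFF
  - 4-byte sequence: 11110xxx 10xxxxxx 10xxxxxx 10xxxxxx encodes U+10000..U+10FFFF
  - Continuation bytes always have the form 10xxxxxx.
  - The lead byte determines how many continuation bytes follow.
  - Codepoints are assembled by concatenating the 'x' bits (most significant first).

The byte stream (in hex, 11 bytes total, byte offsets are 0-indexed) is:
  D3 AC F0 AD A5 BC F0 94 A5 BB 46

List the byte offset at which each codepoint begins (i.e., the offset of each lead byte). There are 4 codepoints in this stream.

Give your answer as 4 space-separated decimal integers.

Answer: 0 2 6 10

Derivation:
Byte[0]=D3: 2-byte lead, need 1 cont bytes. acc=0x13
Byte[1]=AC: continuation. acc=(acc<<6)|0x2C=0x4EC
Completed: cp=U+04EC (starts at byte 0)
Byte[2]=F0: 4-byte lead, need 3 cont bytes. acc=0x0
Byte[3]=AD: continuation. acc=(acc<<6)|0x2D=0x2D
Byte[4]=A5: continuation. acc=(acc<<6)|0x25=0xB65
Byte[5]=BC: continuation. acc=(acc<<6)|0x3C=0x2D97C
Completed: cp=U+2D97C (starts at byte 2)
Byte[6]=F0: 4-byte lead, need 3 cont bytes. acc=0x0
Byte[7]=94: continuation. acc=(acc<<6)|0x14=0x14
Byte[8]=A5: continuation. acc=(acc<<6)|0x25=0x525
Byte[9]=BB: continuation. acc=(acc<<6)|0x3B=0x1497B
Completed: cp=U+1497B (starts at byte 6)
Byte[10]=46: 1-byte ASCII. cp=U+0046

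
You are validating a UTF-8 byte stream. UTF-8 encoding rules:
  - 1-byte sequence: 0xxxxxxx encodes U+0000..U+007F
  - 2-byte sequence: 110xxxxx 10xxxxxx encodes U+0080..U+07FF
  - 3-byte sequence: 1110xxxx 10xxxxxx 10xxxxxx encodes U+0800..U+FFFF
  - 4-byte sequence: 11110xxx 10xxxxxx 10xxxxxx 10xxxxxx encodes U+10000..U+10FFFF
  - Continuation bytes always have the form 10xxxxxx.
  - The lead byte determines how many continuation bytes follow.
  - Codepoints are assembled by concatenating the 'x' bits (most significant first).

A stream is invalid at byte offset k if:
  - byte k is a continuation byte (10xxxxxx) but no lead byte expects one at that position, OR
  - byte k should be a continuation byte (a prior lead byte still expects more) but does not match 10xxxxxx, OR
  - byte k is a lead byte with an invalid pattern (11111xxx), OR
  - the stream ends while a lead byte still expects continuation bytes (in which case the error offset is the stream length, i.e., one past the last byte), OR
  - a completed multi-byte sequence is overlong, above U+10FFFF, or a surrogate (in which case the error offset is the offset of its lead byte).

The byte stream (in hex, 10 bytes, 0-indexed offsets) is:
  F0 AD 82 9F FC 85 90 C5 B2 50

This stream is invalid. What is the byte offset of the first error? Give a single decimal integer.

Byte[0]=F0: 4-byte lead, need 3 cont bytes. acc=0x0
Byte[1]=AD: continuation. acc=(acc<<6)|0x2D=0x2D
Byte[2]=82: continuation. acc=(acc<<6)|0x02=0xB42
Byte[3]=9F: continuation. acc=(acc<<6)|0x1F=0x2D09F
Completed: cp=U+2D09F (starts at byte 0)
Byte[4]=FC: INVALID lead byte (not 0xxx/110x/1110/11110)

Answer: 4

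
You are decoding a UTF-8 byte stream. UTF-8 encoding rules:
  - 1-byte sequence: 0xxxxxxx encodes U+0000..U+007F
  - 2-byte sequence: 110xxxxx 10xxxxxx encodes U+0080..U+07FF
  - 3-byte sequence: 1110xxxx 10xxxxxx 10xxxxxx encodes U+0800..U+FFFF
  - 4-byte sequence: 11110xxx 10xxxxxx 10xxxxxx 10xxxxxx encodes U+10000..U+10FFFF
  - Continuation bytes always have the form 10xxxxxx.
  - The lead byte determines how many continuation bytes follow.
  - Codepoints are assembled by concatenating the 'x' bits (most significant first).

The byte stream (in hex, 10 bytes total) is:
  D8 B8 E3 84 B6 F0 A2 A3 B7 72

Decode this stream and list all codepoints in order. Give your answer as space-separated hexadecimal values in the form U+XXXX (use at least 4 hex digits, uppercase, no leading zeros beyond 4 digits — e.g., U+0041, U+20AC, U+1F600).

Answer: U+0638 U+3136 U+228F7 U+0072

Derivation:
Byte[0]=D8: 2-byte lead, need 1 cont bytes. acc=0x18
Byte[1]=B8: continuation. acc=(acc<<6)|0x38=0x638
Completed: cp=U+0638 (starts at byte 0)
Byte[2]=E3: 3-byte lead, need 2 cont bytes. acc=0x3
Byte[3]=84: continuation. acc=(acc<<6)|0x04=0xC4
Byte[4]=B6: continuation. acc=(acc<<6)|0x36=0x3136
Completed: cp=U+3136 (starts at byte 2)
Byte[5]=F0: 4-byte lead, need 3 cont bytes. acc=0x0
Byte[6]=A2: continuation. acc=(acc<<6)|0x22=0x22
Byte[7]=A3: continuation. acc=(acc<<6)|0x23=0x8A3
Byte[8]=B7: continuation. acc=(acc<<6)|0x37=0x228F7
Completed: cp=U+228F7 (starts at byte 5)
Byte[9]=72: 1-byte ASCII. cp=U+0072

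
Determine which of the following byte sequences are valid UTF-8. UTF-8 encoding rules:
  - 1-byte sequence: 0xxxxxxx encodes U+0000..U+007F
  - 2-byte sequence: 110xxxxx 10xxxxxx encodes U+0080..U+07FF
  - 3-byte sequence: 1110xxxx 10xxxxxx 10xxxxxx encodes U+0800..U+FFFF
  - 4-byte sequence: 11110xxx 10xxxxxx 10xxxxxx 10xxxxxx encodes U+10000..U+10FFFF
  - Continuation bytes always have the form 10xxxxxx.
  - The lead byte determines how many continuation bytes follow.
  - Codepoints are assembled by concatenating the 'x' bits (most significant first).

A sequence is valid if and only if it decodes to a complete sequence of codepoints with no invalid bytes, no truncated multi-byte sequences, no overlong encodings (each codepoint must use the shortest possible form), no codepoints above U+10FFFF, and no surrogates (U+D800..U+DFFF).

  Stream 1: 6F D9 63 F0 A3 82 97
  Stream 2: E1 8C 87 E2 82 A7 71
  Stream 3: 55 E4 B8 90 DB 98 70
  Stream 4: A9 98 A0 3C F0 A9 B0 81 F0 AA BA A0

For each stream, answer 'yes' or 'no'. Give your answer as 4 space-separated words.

Stream 1: error at byte offset 2. INVALID
Stream 2: decodes cleanly. VALID
Stream 3: decodes cleanly. VALID
Stream 4: error at byte offset 0. INVALID

Answer: no yes yes no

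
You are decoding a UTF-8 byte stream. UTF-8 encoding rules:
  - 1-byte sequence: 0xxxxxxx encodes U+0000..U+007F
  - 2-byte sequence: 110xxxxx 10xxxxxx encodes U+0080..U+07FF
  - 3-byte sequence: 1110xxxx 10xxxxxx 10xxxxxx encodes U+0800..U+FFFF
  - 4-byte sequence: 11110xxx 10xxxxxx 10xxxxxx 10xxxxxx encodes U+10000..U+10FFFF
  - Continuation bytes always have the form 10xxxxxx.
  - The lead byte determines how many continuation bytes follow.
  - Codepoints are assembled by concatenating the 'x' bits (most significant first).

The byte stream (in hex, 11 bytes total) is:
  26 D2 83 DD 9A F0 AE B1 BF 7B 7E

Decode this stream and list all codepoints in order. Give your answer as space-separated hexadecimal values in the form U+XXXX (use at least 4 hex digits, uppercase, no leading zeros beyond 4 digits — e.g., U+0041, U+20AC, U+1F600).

Answer: U+0026 U+0483 U+075A U+2EC7F U+007B U+007E

Derivation:
Byte[0]=26: 1-byte ASCII. cp=U+0026
Byte[1]=D2: 2-byte lead, need 1 cont bytes. acc=0x12
Byte[2]=83: continuation. acc=(acc<<6)|0x03=0x483
Completed: cp=U+0483 (starts at byte 1)
Byte[3]=DD: 2-byte lead, need 1 cont bytes. acc=0x1D
Byte[4]=9A: continuation. acc=(acc<<6)|0x1A=0x75A
Completed: cp=U+075A (starts at byte 3)
Byte[5]=F0: 4-byte lead, need 3 cont bytes. acc=0x0
Byte[6]=AE: continuation. acc=(acc<<6)|0x2E=0x2E
Byte[7]=B1: continuation. acc=(acc<<6)|0x31=0xBB1
Byte[8]=BF: continuation. acc=(acc<<6)|0x3F=0x2EC7F
Completed: cp=U+2EC7F (starts at byte 5)
Byte[9]=7B: 1-byte ASCII. cp=U+007B
Byte[10]=7E: 1-byte ASCII. cp=U+007E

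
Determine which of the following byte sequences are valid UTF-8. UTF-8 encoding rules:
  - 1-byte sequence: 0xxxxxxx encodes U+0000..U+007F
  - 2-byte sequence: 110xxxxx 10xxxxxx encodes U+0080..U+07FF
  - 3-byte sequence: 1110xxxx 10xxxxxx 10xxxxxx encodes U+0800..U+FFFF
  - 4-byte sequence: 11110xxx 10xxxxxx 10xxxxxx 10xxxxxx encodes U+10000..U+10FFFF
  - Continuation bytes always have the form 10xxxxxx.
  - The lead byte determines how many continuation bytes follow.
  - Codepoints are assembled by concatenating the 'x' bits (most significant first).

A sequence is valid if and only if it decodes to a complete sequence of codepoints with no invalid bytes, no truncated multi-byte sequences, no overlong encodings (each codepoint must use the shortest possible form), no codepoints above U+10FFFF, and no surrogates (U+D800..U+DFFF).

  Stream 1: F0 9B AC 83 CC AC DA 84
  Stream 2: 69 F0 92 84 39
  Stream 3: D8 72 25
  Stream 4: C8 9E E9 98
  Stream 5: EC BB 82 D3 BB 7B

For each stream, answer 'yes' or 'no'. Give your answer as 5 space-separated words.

Answer: yes no no no yes

Derivation:
Stream 1: decodes cleanly. VALID
Stream 2: error at byte offset 4. INVALID
Stream 3: error at byte offset 1. INVALID
Stream 4: error at byte offset 4. INVALID
Stream 5: decodes cleanly. VALID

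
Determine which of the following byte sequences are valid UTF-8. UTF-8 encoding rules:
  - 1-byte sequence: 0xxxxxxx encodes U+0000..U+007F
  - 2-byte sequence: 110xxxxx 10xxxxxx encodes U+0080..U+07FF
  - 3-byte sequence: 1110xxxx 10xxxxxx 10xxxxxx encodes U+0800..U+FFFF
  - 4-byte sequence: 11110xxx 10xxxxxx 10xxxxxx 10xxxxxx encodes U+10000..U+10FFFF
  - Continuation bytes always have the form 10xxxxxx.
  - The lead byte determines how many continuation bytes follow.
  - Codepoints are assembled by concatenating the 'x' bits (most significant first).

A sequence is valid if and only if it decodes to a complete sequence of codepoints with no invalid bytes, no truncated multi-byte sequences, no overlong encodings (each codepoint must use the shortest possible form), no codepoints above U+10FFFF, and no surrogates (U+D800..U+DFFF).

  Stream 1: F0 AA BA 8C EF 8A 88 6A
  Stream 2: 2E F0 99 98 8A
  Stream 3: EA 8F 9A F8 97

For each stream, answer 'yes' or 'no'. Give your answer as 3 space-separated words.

Stream 1: decodes cleanly. VALID
Stream 2: decodes cleanly. VALID
Stream 3: error at byte offset 3. INVALID

Answer: yes yes no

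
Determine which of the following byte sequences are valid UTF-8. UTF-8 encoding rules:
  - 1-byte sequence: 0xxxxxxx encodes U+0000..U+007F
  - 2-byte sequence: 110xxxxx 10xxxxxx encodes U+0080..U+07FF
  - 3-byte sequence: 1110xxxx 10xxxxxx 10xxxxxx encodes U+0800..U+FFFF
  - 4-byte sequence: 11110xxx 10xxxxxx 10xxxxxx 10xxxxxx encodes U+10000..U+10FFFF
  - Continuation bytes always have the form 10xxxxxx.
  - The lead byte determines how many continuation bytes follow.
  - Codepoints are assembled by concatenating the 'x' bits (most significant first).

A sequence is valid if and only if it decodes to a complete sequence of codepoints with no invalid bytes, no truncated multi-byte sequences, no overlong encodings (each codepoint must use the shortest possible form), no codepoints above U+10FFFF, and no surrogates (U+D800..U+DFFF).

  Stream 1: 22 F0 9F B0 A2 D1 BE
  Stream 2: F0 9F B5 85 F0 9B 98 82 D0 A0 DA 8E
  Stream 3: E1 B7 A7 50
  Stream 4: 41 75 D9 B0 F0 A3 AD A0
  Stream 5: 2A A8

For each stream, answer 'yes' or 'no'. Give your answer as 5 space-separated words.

Stream 1: decodes cleanly. VALID
Stream 2: decodes cleanly. VALID
Stream 3: decodes cleanly. VALID
Stream 4: decodes cleanly. VALID
Stream 5: error at byte offset 1. INVALID

Answer: yes yes yes yes no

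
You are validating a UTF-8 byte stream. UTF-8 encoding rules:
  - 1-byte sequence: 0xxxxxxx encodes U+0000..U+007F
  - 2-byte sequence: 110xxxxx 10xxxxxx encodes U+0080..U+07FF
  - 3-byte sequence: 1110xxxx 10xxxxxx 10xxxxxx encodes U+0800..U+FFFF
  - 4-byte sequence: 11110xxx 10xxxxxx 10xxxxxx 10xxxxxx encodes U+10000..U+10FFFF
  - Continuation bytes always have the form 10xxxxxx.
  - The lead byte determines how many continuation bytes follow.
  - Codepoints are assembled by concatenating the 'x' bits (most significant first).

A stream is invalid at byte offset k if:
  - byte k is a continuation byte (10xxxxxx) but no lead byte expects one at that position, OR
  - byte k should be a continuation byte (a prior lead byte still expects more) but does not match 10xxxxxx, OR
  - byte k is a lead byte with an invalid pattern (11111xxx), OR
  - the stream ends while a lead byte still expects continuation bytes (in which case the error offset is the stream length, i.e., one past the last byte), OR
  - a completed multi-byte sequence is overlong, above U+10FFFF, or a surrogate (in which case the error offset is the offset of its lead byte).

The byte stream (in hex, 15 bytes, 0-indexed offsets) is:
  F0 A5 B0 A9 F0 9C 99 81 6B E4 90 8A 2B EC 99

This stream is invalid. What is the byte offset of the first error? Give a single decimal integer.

Answer: 15

Derivation:
Byte[0]=F0: 4-byte lead, need 3 cont bytes. acc=0x0
Byte[1]=A5: continuation. acc=(acc<<6)|0x25=0x25
Byte[2]=B0: continuation. acc=(acc<<6)|0x30=0x970
Byte[3]=A9: continuation. acc=(acc<<6)|0x29=0x25C29
Completed: cp=U+25C29 (starts at byte 0)
Byte[4]=F0: 4-byte lead, need 3 cont bytes. acc=0x0
Byte[5]=9C: continuation. acc=(acc<<6)|0x1C=0x1C
Byte[6]=99: continuation. acc=(acc<<6)|0x19=0x719
Byte[7]=81: continuation. acc=(acc<<6)|0x01=0x1C641
Completed: cp=U+1C641 (starts at byte 4)
Byte[8]=6B: 1-byte ASCII. cp=U+006B
Byte[9]=E4: 3-byte lead, need 2 cont bytes. acc=0x4
Byte[10]=90: continuation. acc=(acc<<6)|0x10=0x110
Byte[11]=8A: continuation. acc=(acc<<6)|0x0A=0x440A
Completed: cp=U+440A (starts at byte 9)
Byte[12]=2B: 1-byte ASCII. cp=U+002B
Byte[13]=EC: 3-byte lead, need 2 cont bytes. acc=0xC
Byte[14]=99: continuation. acc=(acc<<6)|0x19=0x319
Byte[15]: stream ended, expected continuation. INVALID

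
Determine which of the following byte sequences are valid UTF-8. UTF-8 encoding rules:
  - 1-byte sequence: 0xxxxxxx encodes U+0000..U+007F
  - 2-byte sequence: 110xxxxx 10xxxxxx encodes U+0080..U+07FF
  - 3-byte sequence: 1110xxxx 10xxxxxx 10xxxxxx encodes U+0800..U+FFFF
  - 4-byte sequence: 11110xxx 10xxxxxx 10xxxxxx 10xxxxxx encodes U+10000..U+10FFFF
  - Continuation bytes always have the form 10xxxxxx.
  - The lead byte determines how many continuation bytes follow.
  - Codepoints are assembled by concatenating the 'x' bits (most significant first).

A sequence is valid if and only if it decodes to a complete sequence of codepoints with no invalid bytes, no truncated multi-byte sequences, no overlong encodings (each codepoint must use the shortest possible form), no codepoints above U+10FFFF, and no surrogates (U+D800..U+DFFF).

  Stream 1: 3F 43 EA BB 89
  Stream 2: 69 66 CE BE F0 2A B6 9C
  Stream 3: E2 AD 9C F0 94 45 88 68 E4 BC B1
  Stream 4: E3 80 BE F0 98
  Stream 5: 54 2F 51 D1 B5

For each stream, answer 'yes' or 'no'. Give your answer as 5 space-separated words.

Answer: yes no no no yes

Derivation:
Stream 1: decodes cleanly. VALID
Stream 2: error at byte offset 5. INVALID
Stream 3: error at byte offset 5. INVALID
Stream 4: error at byte offset 5. INVALID
Stream 5: decodes cleanly. VALID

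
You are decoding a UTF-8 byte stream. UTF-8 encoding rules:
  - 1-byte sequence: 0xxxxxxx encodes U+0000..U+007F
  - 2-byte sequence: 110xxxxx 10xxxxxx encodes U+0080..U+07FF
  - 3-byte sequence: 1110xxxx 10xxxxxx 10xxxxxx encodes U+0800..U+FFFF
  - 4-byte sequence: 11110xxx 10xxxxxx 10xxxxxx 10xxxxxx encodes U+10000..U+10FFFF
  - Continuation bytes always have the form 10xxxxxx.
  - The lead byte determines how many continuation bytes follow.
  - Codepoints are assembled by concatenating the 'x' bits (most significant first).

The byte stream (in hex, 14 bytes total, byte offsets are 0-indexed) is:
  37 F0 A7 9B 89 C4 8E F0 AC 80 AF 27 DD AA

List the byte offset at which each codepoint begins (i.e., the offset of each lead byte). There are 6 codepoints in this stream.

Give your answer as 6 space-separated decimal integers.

Answer: 0 1 5 7 11 12

Derivation:
Byte[0]=37: 1-byte ASCII. cp=U+0037
Byte[1]=F0: 4-byte lead, need 3 cont bytes. acc=0x0
Byte[2]=A7: continuation. acc=(acc<<6)|0x27=0x27
Byte[3]=9B: continuation. acc=(acc<<6)|0x1B=0x9DB
Byte[4]=89: continuation. acc=(acc<<6)|0x09=0x276C9
Completed: cp=U+276C9 (starts at byte 1)
Byte[5]=C4: 2-byte lead, need 1 cont bytes. acc=0x4
Byte[6]=8E: continuation. acc=(acc<<6)|0x0E=0x10E
Completed: cp=U+010E (starts at byte 5)
Byte[7]=F0: 4-byte lead, need 3 cont bytes. acc=0x0
Byte[8]=AC: continuation. acc=(acc<<6)|0x2C=0x2C
Byte[9]=80: continuation. acc=(acc<<6)|0x00=0xB00
Byte[10]=AF: continuation. acc=(acc<<6)|0x2F=0x2C02F
Completed: cp=U+2C02F (starts at byte 7)
Byte[11]=27: 1-byte ASCII. cp=U+0027
Byte[12]=DD: 2-byte lead, need 1 cont bytes. acc=0x1D
Byte[13]=AA: continuation. acc=(acc<<6)|0x2A=0x76A
Completed: cp=U+076A (starts at byte 12)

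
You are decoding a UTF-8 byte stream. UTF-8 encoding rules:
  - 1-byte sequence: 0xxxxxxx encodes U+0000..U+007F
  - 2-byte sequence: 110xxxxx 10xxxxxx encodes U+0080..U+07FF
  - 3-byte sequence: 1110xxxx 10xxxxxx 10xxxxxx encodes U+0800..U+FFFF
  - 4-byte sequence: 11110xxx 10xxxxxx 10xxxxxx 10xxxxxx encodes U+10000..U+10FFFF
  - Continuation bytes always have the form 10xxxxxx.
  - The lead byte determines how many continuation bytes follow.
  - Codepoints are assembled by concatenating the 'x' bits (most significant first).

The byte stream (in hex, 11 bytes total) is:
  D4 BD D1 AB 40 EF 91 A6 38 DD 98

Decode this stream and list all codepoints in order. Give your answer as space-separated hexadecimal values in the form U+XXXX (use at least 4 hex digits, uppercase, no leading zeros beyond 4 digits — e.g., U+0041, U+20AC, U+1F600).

Byte[0]=D4: 2-byte lead, need 1 cont bytes. acc=0x14
Byte[1]=BD: continuation. acc=(acc<<6)|0x3D=0x53D
Completed: cp=U+053D (starts at byte 0)
Byte[2]=D1: 2-byte lead, need 1 cont bytes. acc=0x11
Byte[3]=AB: continuation. acc=(acc<<6)|0x2B=0x46B
Completed: cp=U+046B (starts at byte 2)
Byte[4]=40: 1-byte ASCII. cp=U+0040
Byte[5]=EF: 3-byte lead, need 2 cont bytes. acc=0xF
Byte[6]=91: continuation. acc=(acc<<6)|0x11=0x3D1
Byte[7]=A6: continuation. acc=(acc<<6)|0x26=0xF466
Completed: cp=U+F466 (starts at byte 5)
Byte[8]=38: 1-byte ASCII. cp=U+0038
Byte[9]=DD: 2-byte lead, need 1 cont bytes. acc=0x1D
Byte[10]=98: continuation. acc=(acc<<6)|0x18=0x758
Completed: cp=U+0758 (starts at byte 9)

Answer: U+053D U+046B U+0040 U+F466 U+0038 U+0758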